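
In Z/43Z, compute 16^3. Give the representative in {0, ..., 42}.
11

Use repeated squaring. Binary(3) = 11. Walk through the bits of the exponent 3 left-to-right: at each bit after the leading one, square the running value, then multiply by 16 if the bit is 1 (always reducing mod 43):
  bit 1 = 1 (leading): start with 16.
  bit 2 = 1: square 16^2 = 256 ≡ 41; bit is 1, so multiply 41·16 = 656 ≡ 11 (mod 43).
Final value: 16^3 ≡ 11 (mod 43).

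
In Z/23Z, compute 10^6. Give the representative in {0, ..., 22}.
6

Use repeated squaring. Binary(6) = 110. Walk through the bits of the exponent 6 left-to-right: at each bit after the leading one, square the running value, then multiply by 10 if the bit is 1 (always reducing mod 23):
  bit 1 = 1 (leading): start with 10.
  bit 2 = 1: square 10^2 = 100 ≡ 8; bit is 1, so multiply 8·10 = 80 ≡ 11 (mod 23).
  bit 3 = 0: square 11^2 = 121 ≡ 6 (mod 23).
Final value: 10^6 ≡ 6 (mod 23).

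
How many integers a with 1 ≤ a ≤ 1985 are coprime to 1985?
The number of a ∈ {1, ..., 1985} with gcd(a, 1985) = 1 is by definition Euler's totient φ(1985). φ is multiplicative, with φ(p^e) = p^e − p^(e−1). Factorise 1985 = 5 · 397. Then
  φ(1985) = (5 − 1) · (397 − 1) = 4 · 396 = 1584.
So there are 1584 such integers.

Final answer: 1584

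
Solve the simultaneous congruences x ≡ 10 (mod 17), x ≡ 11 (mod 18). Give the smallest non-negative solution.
x ≡ 299 (mod 306); the representative in [0, 306) is 299

The moduli 17, 18 are pairwise coprime, so by the CRT there is a unique solution mod 17·18 = 306.
Solve by successive substitution. Start with x ≡ 10 (mod 17).
  Combine with x ≡ 11 (mod 18): write x = 10 + 17·t and require 10 + 17·t ≡ 11 (mod 18), i.e. 17·t ≡ 11 − 10 ≡ 1 (mod 18). Since 17^(−1) ≡ 17 (mod 18), t ≡ 17·1 ≡ 17 (mod 18). So x ≡ 10 + 17·17 = 299 (mod 306).
Unique solution in [0, 306): x = 299.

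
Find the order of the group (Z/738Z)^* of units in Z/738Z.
(Z/738Z)^* consists of the classes a with gcd(a, 738) = 1, so its order is φ(738). φ is multiplicative, with φ(p^e) = p^e − p^(e−1). Factorise 738 = 2 · 3^2 · 41. Then
  φ(738) = (2 − 1) · (3^2 − 3^1) · (41 − 1) = 1 · 6 · 40 = 240.
Thus |(Z/738Z)^*| = 240.

Final answer: |(Z/738Z)^*| = 240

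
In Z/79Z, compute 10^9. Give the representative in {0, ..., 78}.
67

Use repeated squaring. Binary(9) = 1001. Walk through the bits of the exponent 9 left-to-right: at each bit after the leading one, square the running value, then multiply by 10 if the bit is 1 (always reducing mod 79):
  bit 1 = 1 (leading): start with 10.
  bit 2 = 0: square 10^2 = 100 ≡ 21 (mod 79).
  bit 3 = 0: square 21^2 = 441 ≡ 46 (mod 79).
  bit 4 = 1: square 46^2 = 2116 ≡ 62; bit is 1, so multiply 62·10 = 620 ≡ 67 (mod 79).
Final value: 10^9 ≡ 67 (mod 79).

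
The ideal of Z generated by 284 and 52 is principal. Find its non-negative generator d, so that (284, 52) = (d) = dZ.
(284, 52) = (4); d = 4

In the PID Z, (a, b) is generated by gcd(a, b). Compute gcd(284, 52) with the extended Euclidean algorithm, tracking rows (r, s, t) with s·284 + t·52 = r:
  row A: (284, 1, 0)   [1·284 + 0·52 = 284]
  row B: (52, 0, 1)   [0·284 + 1·52 = 52]
  284 = 5·52 + 24   → row C = row A − 5·row B = (24, 1, −5)   [check: 1·284 − 5·52 = 24]
  52 = 2·24 + 4   → row D = row B − 2·row C = (4, −2, 11)   [check: −2·284 + 11·52 = 4]
  24 = 6·4 + 0   → remainder 0, stop. gcd = 4 (last nonzero row D).
So gcd(284, 52) = 4, with Bézout identity −2·284 + 11·52 = 4. Containment (⊇): the Bézout identity exhibits 4 as an element of (284, 52), giving (4) ⊆ (284, 52). Containment (⊆): since 4 | 284 and 4 | 52 (284 = 4·71, 52 = 4·13), every Z-linear combination of 284 and 52 is divisible by 4, so (284, 52) ⊆ (4). Therefore (284, 52) = (4), d = 4.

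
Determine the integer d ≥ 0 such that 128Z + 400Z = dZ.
(128, 400) = (16); d = 16

In the PID Z, (a, b) is generated by gcd(a, b). Compute gcd(400, 128) with the extended Euclidean algorithm, tracking rows (r, s, t) with s·400 + t·128 = r:
  row A: (400, 1, 0)   [1·400 + 0·128 = 400]
  row B: (128, 0, 1)   [0·400 + 1·128 = 128]
  400 = 3·128 + 16   → row C = row A − 3·row B = (16, 1, −3)   [check: 1·400 − 3·128 = 16]
  128 = 8·16 + 0   → remainder 0, stop. gcd = 16 (last nonzero row C).
So gcd(128, 400) = 16, with Bézout identity 1·400 − 3·128 = 16. Containment (⊇): the Bézout identity exhibits 16 as an element of (128, 400), giving (16) ⊆ (128, 400). Containment (⊆): since 16 | 128 and 16 | 400 (128 = 16·8, 400 = 16·25), every Z-linear combination of 128 and 400 is divisible by 16, so (128, 400) ⊆ (16). Therefore (128, 400) = (16), d = 16.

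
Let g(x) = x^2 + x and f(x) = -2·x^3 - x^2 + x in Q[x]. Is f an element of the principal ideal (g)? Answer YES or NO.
YES

In Q[x] the ideal (g) consists of all multiples of g, so f ∈ (g) iff g | f, i.e. iff the remainder of f on division by g is 0. Divide f by g (g is monic, so eliminate the leading term of the running remainder at each step):
  leading term -2·x^3: subtract (-2·x)·g(x) = -2·x^3 - 2·x^2, leaving x^2 + x
  leading term x^2: subtract (1)·g(x) = x^2 + x, leaving 0
The remainder is 0, so f(x) = g(x) · h(x) with h(x) = 1 - 2·x. Hence g | f, i.e. f ∈ (g).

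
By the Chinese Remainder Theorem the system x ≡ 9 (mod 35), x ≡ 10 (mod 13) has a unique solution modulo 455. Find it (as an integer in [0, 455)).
The moduli 35, 13 are pairwise coprime, so by the CRT there is a unique solution mod 35·13 = 455.
Solve by successive substitution. Start with x ≡ 9 (mod 35).
  Combine with x ≡ 10 (mod 13): write x = 9 + 35·t and require 9 + 35·t ≡ 10 (mod 13), i.e. 35·t ≡ 10 − 9 ≡ 1 (mod 13). Since 35^(−1) ≡ 3 (mod 13) (35 ≡ 9 (mod 13)), t ≡ 3·1 ≡ 3 (mod 13). So x ≡ 9 + 35·3 = 114 (mod 455).
Unique solution in [0, 455): x = 114.

Final answer: x ≡ 114 (mod 455); the representative in [0, 455) is 114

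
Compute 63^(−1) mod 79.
Apply the extended Euclidean algorithm to (79, 63), tracking rows (r, s, t) with s·79 + t·63 = r. Each division r_prev = q·r_cur + r_new produces the new row as (previous row) − q·(current row):
  row A: (79, 1, 0)   [1·79 + 0·63 = 79]
  row B: (63, 0, 1)   [0·79 + 1·63 = 63]
  79 = 1·63 + 16   → row C = row A − 1·row B = (16, 1, −1)   [check: 1·79 − 1·63 = 16]
  63 = 3·16 + 15   → row D = row B − 3·row C = (15, −3, 4)   [check: −3·79 + 4·63 = 15]
  16 = 1·15 + 1   → row E = row C − 1·row D = (1, 4, −5)   [check: 4·79 − 5·63 = 1]
  15 = 15·1 + 0   → remainder 0, stop. gcd = 1 (last nonzero row E).
The gcd is 1, so 63 is invertible mod 79. The last nonzero row gives 4·79 − 5·63 = 1, so t = −5. So 63^(−1) ≡ −5 ≡ 74 (mod 79). Verify: 63 · 74 = 4662 ≡ 1 (mod 79). ✓

Final answer: 63^(−1) ≡ 74 (mod 79)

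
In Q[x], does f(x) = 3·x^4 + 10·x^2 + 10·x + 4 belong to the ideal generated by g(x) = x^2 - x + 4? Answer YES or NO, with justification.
NO

In Q[x] the ideal (g) consists of all multiples of g, so f ∈ (g) iff g | f, i.e. iff the remainder of f on division by g is 0. Divide f by g (g is monic, so eliminate the leading term of the running remainder at each step):
  leading term 3·x^4: subtract (3·x^2)·g(x) = 3·x^4 - 3·x^3 + 12·x^2, leaving 3·x^3 - 2·x^2 + 10·x + 4
  leading term 3·x^3: subtract (3·x)·g(x) = 3·x^3 - 3·x^2 + 12·x, leaving x^2 - 2·x + 4
  leading term x^2: subtract (1)·g(x) = x^2 - x + 4, leaving -x
The remainder r(x) = -x ≠ 0 (and deg r < deg g), so g ∤ f, i.e. f ∉ (g).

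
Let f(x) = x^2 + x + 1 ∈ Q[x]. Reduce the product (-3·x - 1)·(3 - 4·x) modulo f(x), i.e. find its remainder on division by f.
a · b ≡ -17·x - 15 (mod f(x))

First multiply in Q[x] without reducing: a · b = 12·x^2 - 5·x - 3. Now divide by f(x) = x^2 + x + 1, eliminating the leading term at each step:
  leading term 12·x^2: subtract (12)·f(x) = 12·x^2 + 12·x + 12, leaving -17·x - 15
The degree is now < 2, so this is the remainder. Hence a · b ≡ -17·x - 15 in Q[x]/(f).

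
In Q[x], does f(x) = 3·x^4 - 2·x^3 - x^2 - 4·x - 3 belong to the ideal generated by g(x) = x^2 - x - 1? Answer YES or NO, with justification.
In Q[x] the ideal (g) consists of all multiples of g, so f ∈ (g) iff g | f, i.e. iff the remainder of f on division by g is 0. Divide f by g (g is monic, so eliminate the leading term of the running remainder at each step):
  leading term 3·x^4: subtract (3·x^2)·g(x) = 3·x^4 - 3·x^3 - 3·x^2, leaving x^3 + 2·x^2 - 4·x - 3
  leading term x^3: subtract (x)·g(x) = x^3 - x^2 - x, leaving 3·x^2 - 3·x - 3
  leading term 3·x^2: subtract (3)·g(x) = 3·x^2 - 3·x - 3, leaving 0
The remainder is 0, so f(x) = g(x) · h(x) with h(x) = 3·x^2 + x + 3. Hence g | f, i.e. f ∈ (g).

Final answer: YES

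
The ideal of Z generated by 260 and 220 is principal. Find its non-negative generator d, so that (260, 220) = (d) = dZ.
(260, 220) = (20); d = 20

In the PID Z, (a, b) is generated by gcd(a, b). Compute gcd(260, 220) with the extended Euclidean algorithm, tracking rows (r, s, t) with s·260 + t·220 = r:
  row A: (260, 1, 0)   [1·260 + 0·220 = 260]
  row B: (220, 0, 1)   [0·260 + 1·220 = 220]
  260 = 1·220 + 40   → row C = row A − 1·row B = (40, 1, −1)   [check: 1·260 − 1·220 = 40]
  220 = 5·40 + 20   → row D = row B − 5·row C = (20, −5, 6)   [check: −5·260 + 6·220 = 20]
  40 = 2·20 + 0   → remainder 0, stop. gcd = 20 (last nonzero row D).
So gcd(260, 220) = 20, with Bézout identity −5·260 + 6·220 = 20. Containment (⊇): the Bézout identity exhibits 20 as an element of (260, 220), giving (20) ⊆ (260, 220). Containment (⊆): since 20 | 260 and 20 | 220 (260 = 20·13, 220 = 20·11), every Z-linear combination of 260 and 220 is divisible by 20, so (260, 220) ⊆ (20). Therefore (260, 220) = (20), d = 20.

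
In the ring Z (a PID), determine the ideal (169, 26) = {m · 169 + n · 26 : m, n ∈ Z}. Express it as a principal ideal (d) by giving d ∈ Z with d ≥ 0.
(169, 26) = (13); d = 13

In the PID Z, (a, b) is generated by gcd(a, b). Compute gcd(169, 26) with the extended Euclidean algorithm, tracking rows (r, s, t) with s·169 + t·26 = r:
  row A: (169, 1, 0)   [1·169 + 0·26 = 169]
  row B: (26, 0, 1)   [0·169 + 1·26 = 26]
  169 = 6·26 + 13   → row C = row A − 6·row B = (13, 1, −6)   [check: 1·169 − 6·26 = 13]
  26 = 2·13 + 0   → remainder 0, stop. gcd = 13 (last nonzero row C).
So gcd(169, 26) = 13, with Bézout identity 1·169 − 6·26 = 13. Containment (⊇): the Bézout identity exhibits 13 as an element of (169, 26), giving (13) ⊆ (169, 26). Containment (⊆): since 13 | 169 and 13 | 26 (169 = 13·13, 26 = 13·2), every Z-linear combination of 169 and 26 is divisible by 13, so (169, 26) ⊆ (13). Therefore (169, 26) = (13), d = 13.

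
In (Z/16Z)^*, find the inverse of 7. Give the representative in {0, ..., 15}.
Apply the extended Euclidean algorithm to (16, 7), tracking rows (r, s, t) with s·16 + t·7 = r. Each division r_prev = q·r_cur + r_new produces the new row as (previous row) − q·(current row):
  row A: (16, 1, 0)   [1·16 + 0·7 = 16]
  row B: (7, 0, 1)   [0·16 + 1·7 = 7]
  16 = 2·7 + 2   → row C = row A − 2·row B = (2, 1, −2)   [check: 1·16 − 2·7 = 2]
  7 = 3·2 + 1   → row D = row B − 3·row C = (1, −3, 7)   [check: −3·16 + 7·7 = 1]
  2 = 2·1 + 0   → remainder 0, stop. gcd = 1 (last nonzero row D).
The gcd is 1, so 7 is invertible mod 16. The last nonzero row gives −3·16 + 7·7 = 1, so t = 7. So 7^(−1) ≡ 7 (mod 16). Verify: 7 · 7 = 49 ≡ 1 (mod 16). ✓

Final answer: 7^(−1) ≡ 7 (mod 16)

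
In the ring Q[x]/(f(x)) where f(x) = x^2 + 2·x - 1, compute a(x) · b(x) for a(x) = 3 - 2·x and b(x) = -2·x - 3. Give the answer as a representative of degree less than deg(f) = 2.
a · b ≡ -8·x - 5 (mod f(x))

First multiply in Q[x] without reducing: a · b = 4·x^2 - 9. Now divide by f(x) = x^2 + 2·x - 1, eliminating the leading term at each step:
  leading term 4·x^2: subtract (4)·f(x) = 4·x^2 + 8·x - 4, leaving -8·x - 5
The degree is now < 2, so this is the remainder. Hence a · b ≡ -8·x - 5 in Q[x]/(f).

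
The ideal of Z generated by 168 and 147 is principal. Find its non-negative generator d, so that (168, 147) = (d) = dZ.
(168, 147) = (21); d = 21

In the PID Z, (a, b) is generated by gcd(a, b). Compute gcd(168, 147) with the extended Euclidean algorithm, tracking rows (r, s, t) with s·168 + t·147 = r:
  row A: (168, 1, 0)   [1·168 + 0·147 = 168]
  row B: (147, 0, 1)   [0·168 + 1·147 = 147]
  168 = 1·147 + 21   → row C = row A − 1·row B = (21, 1, −1)   [check: 1·168 − 1·147 = 21]
  147 = 7·21 + 0   → remainder 0, stop. gcd = 21 (last nonzero row C).
So gcd(168, 147) = 21, with Bézout identity 1·168 − 1·147 = 21. Containment (⊇): the Bézout identity exhibits 21 as an element of (168, 147), giving (21) ⊆ (168, 147). Containment (⊆): since 21 | 168 and 21 | 147 (168 = 21·8, 147 = 21·7), every Z-linear combination of 168 and 147 is divisible by 21, so (168, 147) ⊆ (21). Therefore (168, 147) = (21), d = 21.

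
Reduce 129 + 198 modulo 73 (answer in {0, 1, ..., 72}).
Reduce the summands first: 129 ≡ 56, 198 ≡ 52 (mod 73), so 129 + 198 ≡ 56 + 52 (mod 73). 56 + 52 = 108; 108 = 1·73 + 35, so (129 + 198) mod 73 = 35.

Final answer: 35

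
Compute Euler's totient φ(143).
φ(143) = 120

φ is multiplicative, with φ(p^e) = p^e − p^(e−1). Factorise 143 = 11 · 13. Then
  φ(143) = (11 − 1) · (13 − 1) = 10 · 12 = 120.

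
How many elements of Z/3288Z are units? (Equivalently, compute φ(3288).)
An element a ∈ Z/3288Z is a unit iff gcd(a, 3288) = 1, so the number of units is φ(3288). φ is multiplicative, with φ(p^e) = p^e − p^(e−1). Factorise 3288 = 2^3 · 3 · 137. Then
  φ(3288) = (2^3 − 2^2) · (3 − 1) · (137 − 1) = 4 · 2 · 136 = 1088.

Final answer: Z/3288Z has φ(3288) = 1088 units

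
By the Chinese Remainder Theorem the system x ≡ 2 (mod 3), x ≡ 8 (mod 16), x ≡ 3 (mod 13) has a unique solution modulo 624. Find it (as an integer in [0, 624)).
The moduli 3, 16, 13 are pairwise coprime, so by the CRT there is a unique solution mod 3·16·13 = 624.
Solve by successive substitution. Start with x ≡ 2 (mod 3).
  Combine with x ≡ 8 (mod 16): write x = 2 + 3·t and require 2 + 3·t ≡ 8 (mod 16), i.e. 3·t ≡ 8 − 2 ≡ 6 (mod 16). Since 3^(−1) ≡ 11 (mod 16), t ≡ 11·6 ≡ 2 (mod 16). So x ≡ 2 + 3·2 = 8 (mod 48).
  Combine with x ≡ 3 (mod 13): write x = 8 + 48·t and require 8 + 48·t ≡ 3 (mod 13), i.e. 48·t ≡ 3 − 8 ≡ 8 (mod 13). Since 48^(−1) ≡ 3 (mod 13) (48 ≡ 9 (mod 13)), t ≡ 3·8 ≡ 11 (mod 13). So x ≡ 8 + 48·11 = 536 (mod 624).
Unique solution in [0, 624): x = 536.

Final answer: x ≡ 536 (mod 624); the representative in [0, 624) is 536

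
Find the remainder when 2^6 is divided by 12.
4

Use repeated squaring. Binary(6) = 110. Walk through the bits of the exponent 6 left-to-right: at each bit after the leading one, square the running value, then multiply by 2 if the bit is 1 (always reducing mod 12):
  bit 1 = 1 (leading): start with 2.
  bit 2 = 1: square 2^2 = 4; bit is 1, so multiply 4·2 = 8 (mod 12).
  bit 3 = 0: square 8^2 = 64 ≡ 4 (mod 12).
Final value: 2^6 ≡ 4 (mod 12).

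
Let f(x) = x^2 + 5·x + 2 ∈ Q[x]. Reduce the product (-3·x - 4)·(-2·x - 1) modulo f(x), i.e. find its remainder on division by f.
a · b ≡ -19·x - 8 (mod f(x))

First multiply in Q[x] without reducing: a · b = 6·x^2 + 11·x + 4. Now divide by f(x) = x^2 + 5·x + 2, eliminating the leading term at each step:
  leading term 6·x^2: subtract (6)·f(x) = 6·x^2 + 30·x + 12, leaving -19·x - 8
The degree is now < 2, so this is the remainder. Hence a · b ≡ -19·x - 8 in Q[x]/(f).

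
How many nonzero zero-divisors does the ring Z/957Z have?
Z/957Z has 396 nonzero zero-divisors

In Z/957Z each nonzero element is either a unit (gcd with 957 is 1) or a zero-divisor (gcd > 1). The number of units is φ(957): factorise 957 = 3 · 11 · 29, so φ(957) = (3 − 1) · (11 − 1) · (29 − 1) = 2 · 10 · 28 = 560. The nonzero elements number 957 − 1 = 956. Hence the nonzero zero-divisors number 956 − 560 = 396.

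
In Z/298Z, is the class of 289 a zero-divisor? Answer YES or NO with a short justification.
NO

gcd(289, 298) = 1, so 289 is a unit in Z/298Z (it has a multiplicative inverse). A unit cannot be a zero-divisor: if 289·b ≡ 0 then multiplying both sides by 289^(−1) gives b ≡ 0. So 289 is not a zero-divisor.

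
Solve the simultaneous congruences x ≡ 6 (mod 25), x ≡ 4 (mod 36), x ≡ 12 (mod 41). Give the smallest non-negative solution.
x ≡ 36256 (mod 36900); the representative in [0, 36900) is 36256

The moduli 25, 36, 41 are pairwise coprime, so by the CRT there is a unique solution mod 25·36·41 = 36900.
Solve by successive substitution. Start with x ≡ 6 (mod 25).
  Combine with x ≡ 4 (mod 36): write x = 6 + 25·t and require 6 + 25·t ≡ 4 (mod 36), i.e. 25·t ≡ 4 − 6 ≡ 34 (mod 36). Since 25^(−1) ≡ 13 (mod 36), t ≡ 13·34 ≡ 10 (mod 36). So x ≡ 6 + 25·10 = 256 (mod 900).
  Combine with x ≡ 12 (mod 41): write x = 256 + 900·t and require 256 + 900·t ≡ 12 (mod 41), i.e. 900·t ≡ 12 − 256 ≡ 2 (mod 41). Since 900^(−1) ≡ 20 (mod 41) (900 ≡ 39 (mod 41)), t ≡ 20·2 ≡ 40 (mod 41). So x ≡ 256 + 900·40 = 36256 (mod 36900).
Unique solution in [0, 36900): x = 36256.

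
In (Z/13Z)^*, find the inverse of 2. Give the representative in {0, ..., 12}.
Apply the extended Euclidean algorithm to (13, 2), tracking rows (r, s, t) with s·13 + t·2 = r. Each division r_prev = q·r_cur + r_new produces the new row as (previous row) − q·(current row):
  row A: (13, 1, 0)   [1·13 + 0·2 = 13]
  row B: (2, 0, 1)   [0·13 + 1·2 = 2]
  13 = 6·2 + 1   → row C = row A − 6·row B = (1, 1, −6)   [check: 1·13 − 6·2 = 1]
  2 = 2·1 + 0   → remainder 0, stop. gcd = 1 (last nonzero row C).
The gcd is 1, so 2 is invertible mod 13. The last nonzero row gives 1·13 − 6·2 = 1, so t = −6. So 2^(−1) ≡ −6 ≡ 7 (mod 13). Verify: 2 · 7 = 14 ≡ 1 (mod 13). ✓

Final answer: 2^(−1) ≡ 7 (mod 13)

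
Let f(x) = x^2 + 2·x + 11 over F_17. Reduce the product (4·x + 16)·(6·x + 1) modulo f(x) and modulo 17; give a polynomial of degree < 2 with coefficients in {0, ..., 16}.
a · b ≡ x + 7 (mod f(x))

Multiply as integer polynomials: a · b = 24·x^2 + 100·x + 16. Reducing coefficients mod 17: a · b ≡ 7·x^2 + 15·x + 16. Now divide by f(x) = x^2 + 2·x + 11 in F_17[x], eliminating the leading term at each step:
  leading term 7·x^2: subtract (7)·f(x) = 7·x^2 + 14·x + 9, leaving x + 7 (coefficients mod 17)
The degree is now < 2, so this is the remainder. Hence a · b ≡ x + 7 in F_17[x]/(f).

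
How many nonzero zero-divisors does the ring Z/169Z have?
Z/169Z has 12 nonzero zero-divisors

In Z/169Z each nonzero element is either a unit (gcd with 169 is 1) or a zero-divisor (gcd > 1). The number of units is φ(169): factorise 169 = 13^2, so φ(169) = (13^2 − 13^1) = 156 = 156. The nonzero elements number 169 − 1 = 168. Hence the nonzero zero-divisors number 168 − 156 = 12.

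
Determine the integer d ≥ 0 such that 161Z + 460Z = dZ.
In the PID Z, (a, b) is generated by gcd(a, b). Compute gcd(460, 161) with the extended Euclidean algorithm, tracking rows (r, s, t) with s·460 + t·161 = r:
  row A: (460, 1, 0)   [1·460 + 0·161 = 460]
  row B: (161, 0, 1)   [0·460 + 1·161 = 161]
  460 = 2·161 + 138   → row C = row A − 2·row B = (138, 1, −2)   [check: 1·460 − 2·161 = 138]
  161 = 1·138 + 23   → row D = row B − 1·row C = (23, −1, 3)   [check: −1·460 + 3·161 = 23]
  138 = 6·23 + 0   → remainder 0, stop. gcd = 23 (last nonzero row D).
So gcd(161, 460) = 23, with Bézout identity −1·460 + 3·161 = 23. Containment (⊇): the Bézout identity exhibits 23 as an element of (161, 460), giving (23) ⊆ (161, 460). Containment (⊆): since 23 | 161 and 23 | 460 (161 = 23·7, 460 = 23·20), every Z-linear combination of 161 and 460 is divisible by 23, so (161, 460) ⊆ (23). Therefore (161, 460) = (23), d = 23.

Final answer: (161, 460) = (23); d = 23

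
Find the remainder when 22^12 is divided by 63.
1

Use repeated squaring. Binary(12) = 1100. Walk through the bits of the exponent 12 left-to-right: at each bit after the leading one, square the running value, then multiply by 22 if the bit is 1 (always reducing mod 63):
  bit 1 = 1 (leading): start with 22.
  bit 2 = 1: square 22^2 = 484 ≡ 43; bit is 1, so multiply 43·22 = 946 ≡ 1 (mod 63).
  bit 3 = 0: square 1^2 = 1 (mod 63).
  bit 4 = 0: square 1^2 = 1 (mod 63).
Final value: 22^12 ≡ 1 (mod 63).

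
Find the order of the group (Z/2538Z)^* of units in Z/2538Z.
(Z/2538Z)^* consists of the classes a with gcd(a, 2538) = 1, so its order is φ(2538). φ is multiplicative, with φ(p^e) = p^e − p^(e−1). Factorise 2538 = 2 · 3^3 · 47. Then
  φ(2538) = (2 − 1) · (3^3 − 3^2) · (47 − 1) = 1 · 18 · 46 = 828.
Thus |(Z/2538Z)^*| = 828.

Final answer: |(Z/2538Z)^*| = 828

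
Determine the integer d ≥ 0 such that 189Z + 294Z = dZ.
(189, 294) = (21); d = 21

In the PID Z, (a, b) is generated by gcd(a, b). Compute gcd(294, 189) with the extended Euclidean algorithm, tracking rows (r, s, t) with s·294 + t·189 = r:
  row A: (294, 1, 0)   [1·294 + 0·189 = 294]
  row B: (189, 0, 1)   [0·294 + 1·189 = 189]
  294 = 1·189 + 105   → row C = row A − 1·row B = (105, 1, −1)   [check: 1·294 − 1·189 = 105]
  189 = 1·105 + 84   → row D = row B − 1·row C = (84, −1, 2)   [check: −1·294 + 2·189 = 84]
  105 = 1·84 + 21   → row E = row C − 1·row D = (21, 2, −3)   [check: 2·294 − 3·189 = 21]
  84 = 4·21 + 0   → remainder 0, stop. gcd = 21 (last nonzero row E).
So gcd(189, 294) = 21, with Bézout identity 2·294 − 3·189 = 21. Containment (⊇): the Bézout identity exhibits 21 as an element of (189, 294), giving (21) ⊆ (189, 294). Containment (⊆): since 21 | 189 and 21 | 294 (189 = 21·9, 294 = 21·14), every Z-linear combination of 189 and 294 is divisible by 21, so (189, 294) ⊆ (21). Therefore (189, 294) = (21), d = 21.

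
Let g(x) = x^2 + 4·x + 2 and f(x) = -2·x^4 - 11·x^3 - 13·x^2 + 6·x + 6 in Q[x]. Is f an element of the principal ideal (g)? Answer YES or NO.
YES

In Q[x] the ideal (g) consists of all multiples of g, so f ∈ (g) iff g | f, i.e. iff the remainder of f on division by g is 0. Divide f by g (g is monic, so eliminate the leading term of the running remainder at each step):
  leading term -2·x^4: subtract (-2·x^2)·g(x) = -2·x^4 - 8·x^3 - 4·x^2, leaving -3·x^3 - 9·x^2 + 6·x + 6
  leading term -3·x^3: subtract (-3·x)·g(x) = -3·x^3 - 12·x^2 - 6·x, leaving 3·x^2 + 12·x + 6
  leading term 3·x^2: subtract (3)·g(x) = 3·x^2 + 12·x + 6, leaving 0
The remainder is 0, so f(x) = g(x) · h(x) with h(x) = -2·x^2 - 3·x + 3. Hence g | f, i.e. f ∈ (g).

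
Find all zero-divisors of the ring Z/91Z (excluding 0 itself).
nonzero zero-divisors of Z/91Z = {7, 13, 14, 21, 26, 28, 35, 39, 42, 49, 52, 56, 63, 65, 70, 77, 78, 84}

An element a ∈ Z/91Z (with a ≠ 0) is a zero-divisor iff gcd(a, 91) > 1 (because a is a unit precisely when gcd(a, n) = 1, and in Z/nZ every nonzero, non-unit element is a zero-divisor). Scan a = 1, ..., 90 and keep those with gcd(a, 91) > 1:
  gcd(7, 91) = 7, gcd(13, 91) = 13, gcd(14, 91) = 7, gcd(21, 91) = 7, gcd(26, 91) = 13, gcd(28, 91) = 7, gcd(35, 91) = 7, gcd(39, 91) = 13, gcd(42, 91) = 7, gcd(49, 91) = 7, gcd(52, 91) = 13, gcd(56, 91) = 7, gcd(63, 91) = 7, gcd(65, 91) = 13, gcd(70, 91) = 7, gcd(77, 91) = 7, gcd(78, 91) = 13, gcd(84, 91) = 7.
All other a ∈ {1, ..., 90} have gcd(a, 91) = 1 and are units. So the nonzero zero-divisors are exactly the 18 values of a appearing in this scan.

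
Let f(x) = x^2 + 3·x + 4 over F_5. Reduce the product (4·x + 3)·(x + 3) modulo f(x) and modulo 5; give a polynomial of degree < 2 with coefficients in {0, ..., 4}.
Multiply as integer polynomials: a · b = 4·x^2 + 15·x + 9. Reducing coefficients mod 5: a · b ≡ 4·x^2 + 4. Now divide by f(x) = x^2 + 3·x + 4 in F_5[x], eliminating the leading term at each step:
  leading term 4·x^2: subtract (4)·f(x) = 4·x^2 + 2·x + 1, leaving 3·x + 3 (coefficients mod 5)
The degree is now < 2, so this is the remainder. Hence a · b ≡ 3·x + 3 in F_5[x]/(f).

Final answer: a · b ≡ 3·x + 3 (mod f(x))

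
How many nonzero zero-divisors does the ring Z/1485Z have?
In Z/1485Z each nonzero element is either a unit (gcd with 1485 is 1) or a zero-divisor (gcd > 1). The number of units is φ(1485): factorise 1485 = 3^3 · 5 · 11, so φ(1485) = (3^3 − 3^2) · (5 − 1) · (11 − 1) = 18 · 4 · 10 = 720. The nonzero elements number 1485 − 1 = 1484. Hence the nonzero zero-divisors number 1484 − 720 = 764.

Final answer: Z/1485Z has 764 nonzero zero-divisors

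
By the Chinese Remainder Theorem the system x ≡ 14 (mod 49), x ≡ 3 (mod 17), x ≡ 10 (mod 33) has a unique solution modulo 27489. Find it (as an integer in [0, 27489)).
x ≡ 18193 (mod 27489); the representative in [0, 27489) is 18193

The moduli 49, 17, 33 are pairwise coprime, so by the CRT there is a unique solution mod 49·17·33 = 27489.
Solve by successive substitution. Start with x ≡ 14 (mod 49).
  Combine with x ≡ 3 (mod 17): write x = 14 + 49·t and require 14 + 49·t ≡ 3 (mod 17), i.e. 49·t ≡ 3 − 14 ≡ 6 (mod 17). Since 49^(−1) ≡ 8 (mod 17) (49 ≡ 15 (mod 17)), t ≡ 8·6 ≡ 14 (mod 17). So x ≡ 14 + 49·14 = 700 (mod 833).
  Combine with x ≡ 10 (mod 33): write x = 700 + 833·t and require 700 + 833·t ≡ 10 (mod 33), i.e. 833·t ≡ 10 − 700 ≡ 3 (mod 33). Since 833^(−1) ≡ 29 (mod 33) (833 ≡ 8 (mod 33)), t ≡ 29·3 ≡ 21 (mod 33). So x ≡ 700 + 833·21 = 18193 (mod 27489).
Unique solution in [0, 27489): x = 18193.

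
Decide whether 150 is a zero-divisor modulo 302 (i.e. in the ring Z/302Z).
YES

gcd(150, 302) = 2 > 1, so 150 is not a unit in Z/302Z. In Z/nZ every nonzero non-unit is a zero-divisor: explicitly, take b = 302/gcd = 151 ≠ 0 (mod 302); then 150·151 = 22650 = 75·302, i.e. 150·151 ≡ 0 (mod 302). So 150 is a zero-divisor.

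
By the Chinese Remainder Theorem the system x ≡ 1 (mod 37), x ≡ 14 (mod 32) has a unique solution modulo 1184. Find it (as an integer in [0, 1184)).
x ≡ 334 (mod 1184); the representative in [0, 1184) is 334

The moduli 37, 32 are pairwise coprime, so by the CRT there is a unique solution mod 37·32 = 1184.
Solve by successive substitution. Start with x ≡ 1 (mod 37).
  Combine with x ≡ 14 (mod 32): write x = 1 + 37·t and require 1 + 37·t ≡ 14 (mod 32), i.e. 37·t ≡ 14 − 1 ≡ 13 (mod 32). Since 37^(−1) ≡ 13 (mod 32) (37 ≡ 5 (mod 32)), t ≡ 13·13 ≡ 9 (mod 32). So x ≡ 1 + 37·9 = 334 (mod 1184).
Unique solution in [0, 1184): x = 334.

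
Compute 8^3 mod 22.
6

Use repeated squaring. Binary(3) = 11. Walk through the bits of the exponent 3 left-to-right: at each bit after the leading one, square the running value, then multiply by 8 if the bit is 1 (always reducing mod 22):
  bit 1 = 1 (leading): start with 8.
  bit 2 = 1: square 8^2 = 64 ≡ 20; bit is 1, so multiply 20·8 = 160 ≡ 6 (mod 22).
Final value: 8^3 ≡ 6 (mod 22).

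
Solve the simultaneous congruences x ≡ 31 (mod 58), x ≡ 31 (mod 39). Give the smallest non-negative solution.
x ≡ 31 (mod 2262); the representative in [0, 2262) is 31

The moduli 58, 39 are pairwise coprime, so by the CRT there is a unique solution mod 58·39 = 2262.
Solve by successive substitution. Start with x ≡ 31 (mod 58).
  Combine with x ≡ 31 (mod 39): write x = 31 + 58·t and require 31 + 58·t ≡ 31 (mod 39), i.e. 58·t ≡ 31 − 31 ≡ 0 (mod 39). Since 58^(−1) ≡ 37 (mod 39) (58 ≡ 19 (mod 39)), t ≡ 37·0 ≡ 0 (mod 39). So x ≡ 31 + 58·0 = 31 (mod 2262).
Unique solution in [0, 2262): x = 31.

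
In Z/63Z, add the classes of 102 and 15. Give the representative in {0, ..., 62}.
Reduce the summands first: 102 ≡ 39 (mod 63), so 102 + 15 ≡ 39 + 15 (mod 63). 39 + 15 = 54; 54 = 0·63 + 54, so (102 + 15) mod 63 = 54.

Final answer: 54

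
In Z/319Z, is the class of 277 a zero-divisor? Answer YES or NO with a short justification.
NO

gcd(277, 319) = 1, so 277 is a unit in Z/319Z (it has a multiplicative inverse). A unit cannot be a zero-divisor: if 277·b ≡ 0 then multiplying both sides by 277^(−1) gives b ≡ 0. So 277 is not a zero-divisor.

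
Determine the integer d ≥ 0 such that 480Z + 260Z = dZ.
(480, 260) = (20); d = 20

In the PID Z, (a, b) is generated by gcd(a, b). Compute gcd(480, 260) with the extended Euclidean algorithm, tracking rows (r, s, t) with s·480 + t·260 = r:
  row A: (480, 1, 0)   [1·480 + 0·260 = 480]
  row B: (260, 0, 1)   [0·480 + 1·260 = 260]
  480 = 1·260 + 220   → row C = row A − 1·row B = (220, 1, −1)   [check: 1·480 − 1·260 = 220]
  260 = 1·220 + 40   → row D = row B − 1·row C = (40, −1, 2)   [check: −1·480 + 2·260 = 40]
  220 = 5·40 + 20   → row E = row C − 5·row D = (20, 6, −11)   [check: 6·480 − 11·260 = 20]
  40 = 2·20 + 0   → remainder 0, stop. gcd = 20 (last nonzero row E).
So gcd(480, 260) = 20, with Bézout identity 6·480 − 11·260 = 20. Containment (⊇): the Bézout identity exhibits 20 as an element of (480, 260), giving (20) ⊆ (480, 260). Containment (⊆): since 20 | 480 and 20 | 260 (480 = 20·24, 260 = 20·13), every Z-linear combination of 480 and 260 is divisible by 20, so (480, 260) ⊆ (20). Therefore (480, 260) = (20), d = 20.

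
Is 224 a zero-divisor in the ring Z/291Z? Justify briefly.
NO

gcd(224, 291) = 1, so 224 is a unit in Z/291Z (it has a multiplicative inverse). A unit cannot be a zero-divisor: if 224·b ≡ 0 then multiplying both sides by 224^(−1) gives b ≡ 0. So 224 is not a zero-divisor.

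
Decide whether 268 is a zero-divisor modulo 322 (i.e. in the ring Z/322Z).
gcd(268, 322) = 2 > 1, so 268 is not a unit in Z/322Z. In Z/nZ every nonzero non-unit is a zero-divisor: explicitly, take b = 322/gcd = 161 ≠ 0 (mod 322); then 268·161 = 43148 = 134·322, i.e. 268·161 ≡ 0 (mod 322). So 268 is a zero-divisor.

Final answer: YES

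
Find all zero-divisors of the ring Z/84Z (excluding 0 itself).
An element a ∈ Z/84Z (with a ≠ 0) is a zero-divisor iff gcd(a, 84) > 1 (because a is a unit precisely when gcd(a, n) = 1, and in Z/nZ every nonzero, non-unit element is a zero-divisor). Scan a = 1, ..., 83 and keep those with gcd(a, 84) > 1:
  gcd(2, 84) = 2, gcd(3, 84) = 3, gcd(4, 84) = 4, gcd(6, 84) = 6, gcd(7, 84) = 7, gcd(8, 84) = 4, gcd(9, 84) = 3, gcd(10, 84) = 2, gcd(12, 84) = 12, gcd(14, 84) = 14, gcd(15, 84) = 3, gcd(16, 84) = 4, gcd(18, 84) = 6, gcd(20, 84) = 4, gcd(21, 84) = 21, gcd(22, 84) = 2, gcd(24, 84) = 12, gcd(26, 84) = 2, gcd(27, 84) = 3, gcd(28, 84) = 28, gcd(30, 84) = 6, gcd(32, 84) = 4, gcd(33, 84) = 3, gcd(34, 84) = 2, gcd(35, 84) = 7, gcd(36, 84) = 12, gcd(38, 84) = 2, gcd(39, 84) = 3, gcd(40, 84) = 4, gcd(42, 84) = 42, gcd(44, 84) = 4, gcd(45, 84) = 3, gcd(46, 84) = 2, gcd(48, 84) = 12, gcd(49, 84) = 7, gcd(50, 84) = 2, gcd(51, 84) = 3, gcd(52, 84) = 4, gcd(54, 84) = 6, gcd(56, 84) = 28, gcd(57, 84) = 3, gcd(58, 84) = 2, gcd(60, 84) = 12, gcd(62, 84) = 2, gcd(63, 84) = 21, gcd(64, 84) = 4, gcd(66, 84) = 6, gcd(68, 84) = 4, gcd(69, 84) = 3, gcd(70, 84) = 14, gcd(72, 84) = 12, gcd(74, 84) = 2, gcd(75, 84) = 3, gcd(76, 84) = 4, gcd(77, 84) = 7, gcd(78, 84) = 6, gcd(80, 84) = 4, gcd(81, 84) = 3, gcd(82, 84) = 2.
All other a ∈ {1, ..., 83} have gcd(a, 84) = 1 and are units. So the nonzero zero-divisors are exactly the 59 values of a appearing in this scan.

Final answer: nonzero zero-divisors of Z/84Z = {2, 3, 4, 6, 7, 8, 9, 10, 12, 14, 15, 16, 18, 20, 21, 22, 24, 26, 27, 28, 30, 32, 33, 34, 35, 36, 38, 39, 40, 42, 44, 45, 46, 48, 49, 50, 51, 52, 54, 56, 57, 58, 60, 62, 63, 64, 66, 68, 69, 70, 72, 74, 75, 76, 77, 78, 80, 81, 82}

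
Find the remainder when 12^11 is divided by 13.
Use repeated squaring. Binary(11) = 1011. Walk through the bits of the exponent 11 left-to-right: at each bit after the leading one, square the running value, then multiply by 12 if the bit is 1 (always reducing mod 13):
  bit 1 = 1 (leading): start with 12.
  bit 2 = 0: square 12^2 = 144 ≡ 1 (mod 13).
  bit 3 = 1: square 1^2 = 1; bit is 1, so multiply 1·12 = 12 (mod 13).
  bit 4 = 1: square 12^2 = 144 ≡ 1; bit is 1, so multiply 1·12 = 12 (mod 13).
Final value: 12^11 ≡ 12 (mod 13).

Final answer: 12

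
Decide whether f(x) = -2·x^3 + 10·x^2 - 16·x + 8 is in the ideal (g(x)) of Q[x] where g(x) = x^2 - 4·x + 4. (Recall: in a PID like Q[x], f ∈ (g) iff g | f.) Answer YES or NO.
YES

In Q[x] the ideal (g) consists of all multiples of g, so f ∈ (g) iff g | f, i.e. iff the remainder of f on division by g is 0. Divide f by g (g is monic, so eliminate the leading term of the running remainder at each step):
  leading term -2·x^3: subtract (-2·x)·g(x) = -2·x^3 + 8·x^2 - 8·x, leaving 2·x^2 - 8·x + 8
  leading term 2·x^2: subtract (2)·g(x) = 2·x^2 - 8·x + 8, leaving 0
The remainder is 0, so f(x) = g(x) · h(x) with h(x) = 2 - 2·x. Hence g | f, i.e. f ∈ (g).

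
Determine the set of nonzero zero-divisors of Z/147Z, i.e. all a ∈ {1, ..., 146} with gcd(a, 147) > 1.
An element a ∈ Z/147Z (with a ≠ 0) is a zero-divisor iff gcd(a, 147) > 1 (because a is a unit precisely when gcd(a, n) = 1, and in Z/nZ every nonzero, non-unit element is a zero-divisor). Scan a = 1, ..., 146 and keep those with gcd(a, 147) > 1:
  gcd(3, 147) = 3, gcd(6, 147) = 3, gcd(7, 147) = 7, gcd(9, 147) = 3, gcd(12, 147) = 3, gcd(14, 147) = 7, gcd(15, 147) = 3, gcd(18, 147) = 3, gcd(21, 147) = 21, gcd(24, 147) = 3, gcd(27, 147) = 3, gcd(28, 147) = 7, gcd(30, 147) = 3, gcd(33, 147) = 3, gcd(35, 147) = 7, gcd(36, 147) = 3, gcd(39, 147) = 3, gcd(42, 147) = 21, gcd(45, 147) = 3, gcd(48, 147) = 3, gcd(49, 147) = 49, gcd(51, 147) = 3, gcd(54, 147) = 3, gcd(56, 147) = 7, gcd(57, 147) = 3, gcd(60, 147) = 3, gcd(63, 147) = 21, gcd(66, 147) = 3, gcd(69, 147) = 3, gcd(70, 147) = 7, gcd(72, 147) = 3, gcd(75, 147) = 3, gcd(77, 147) = 7, gcd(78, 147) = 3, gcd(81, 147) = 3, gcd(84, 147) = 21, gcd(87, 147) = 3, gcd(90, 147) = 3, gcd(91, 147) = 7, gcd(93, 147) = 3, gcd(96, 147) = 3, gcd(98, 147) = 49, gcd(99, 147) = 3, gcd(102, 147) = 3, gcd(105, 147) = 21, gcd(108, 147) = 3, gcd(111, 147) = 3, gcd(112, 147) = 7, gcd(114, 147) = 3, gcd(117, 147) = 3, gcd(119, 147) = 7, gcd(120, 147) = 3, gcd(123, 147) = 3, gcd(126, 147) = 21, gcd(129, 147) = 3, gcd(132, 147) = 3, gcd(133, 147) = 7, gcd(135, 147) = 3, gcd(138, 147) = 3, gcd(140, 147) = 7, gcd(141, 147) = 3, gcd(144, 147) = 3.
All other a ∈ {1, ..., 146} have gcd(a, 147) = 1 and are units. So the nonzero zero-divisors are exactly the 62 values of a appearing in this scan.

Final answer: nonzero zero-divisors of Z/147Z = {3, 6, 7, 9, 12, 14, 15, 18, 21, 24, 27, 28, 30, 33, 35, 36, 39, 42, 45, 48, 49, 51, 54, 56, 57, 60, 63, 66, 69, 70, 72, 75, 77, 78, 81, 84, 87, 90, 91, 93, 96, 98, 99, 102, 105, 108, 111, 112, 114, 117, 119, 120, 123, 126, 129, 132, 133, 135, 138, 140, 141, 144}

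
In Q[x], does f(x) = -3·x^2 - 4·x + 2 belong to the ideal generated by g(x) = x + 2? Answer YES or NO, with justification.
In Q[x] the ideal (g) consists of all multiples of g, so f ∈ (g) iff g | f, i.e. iff the remainder of f on division by g is 0. Divide f by g (g is monic, so eliminate the leading term of the running remainder at each step):
  leading term -3·x^2: subtract (-3·x)·g(x) = -3·x^2 - 6·x, leaving 2·x + 2
  leading term 2·x: subtract (2)·g(x) = 2·x + 4, leaving -2
The remainder r(x) = -2 ≠ 0 (and deg r < deg g), so g ∤ f, i.e. f ∉ (g).

Final answer: NO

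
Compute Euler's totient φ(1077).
φ(1077) = 716

φ is multiplicative, with φ(p^e) = p^e − p^(e−1). Factorise 1077 = 3 · 359. Then
  φ(1077) = (3 − 1) · (359 − 1) = 2 · 358 = 716.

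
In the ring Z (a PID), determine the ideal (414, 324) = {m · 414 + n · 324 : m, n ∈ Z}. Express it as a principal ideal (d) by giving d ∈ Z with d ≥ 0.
In the PID Z, (a, b) is generated by gcd(a, b). Compute gcd(414, 324) with the extended Euclidean algorithm, tracking rows (r, s, t) with s·414 + t·324 = r:
  row A: (414, 1, 0)   [1·414 + 0·324 = 414]
  row B: (324, 0, 1)   [0·414 + 1·324 = 324]
  414 = 1·324 + 90   → row C = row A − 1·row B = (90, 1, −1)   [check: 1·414 − 1·324 = 90]
  324 = 3·90 + 54   → row D = row B − 3·row C = (54, −3, 4)   [check: −3·414 + 4·324 = 54]
  90 = 1·54 + 36   → row E = row C − 1·row D = (36, 4, −5)   [check: 4·414 − 5·324 = 36]
  54 = 1·36 + 18   → row F = row D − 1·row E = (18, −7, 9)   [check: −7·414 + 9·324 = 18]
  36 = 2·18 + 0   → remainder 0, stop. gcd = 18 (last nonzero row F).
So gcd(414, 324) = 18, with Bézout identity −7·414 + 9·324 = 18. Containment (⊇): the Bézout identity exhibits 18 as an element of (414, 324), giving (18) ⊆ (414, 324). Containment (⊆): since 18 | 414 and 18 | 324 (414 = 18·23, 324 = 18·18), every Z-linear combination of 414 and 324 is divisible by 18, so (414, 324) ⊆ (18). Therefore (414, 324) = (18), d = 18.

Final answer: (414, 324) = (18); d = 18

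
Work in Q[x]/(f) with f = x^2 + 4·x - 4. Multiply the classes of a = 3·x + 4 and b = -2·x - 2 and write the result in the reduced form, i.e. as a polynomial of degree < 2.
a · b ≡ 10·x - 32 (mod f(x))

First multiply in Q[x] without reducing: a · b = -6·x^2 - 14·x - 8. Now divide by f(x) = x^2 + 4·x - 4, eliminating the leading term at each step:
  leading term -6·x^2: subtract (-6)·f(x) = -6·x^2 - 24·x + 24, leaving 10·x - 32
The degree is now < 2, so this is the remainder. Hence a · b ≡ 10·x - 32 in Q[x]/(f).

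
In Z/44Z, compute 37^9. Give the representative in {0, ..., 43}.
Use repeated squaring. Binary(9) = 1001. Walk through the bits of the exponent 9 left-to-right: at each bit after the leading one, square the running value, then multiply by 37 if the bit is 1 (always reducing mod 44):
  bit 1 = 1 (leading): start with 37.
  bit 2 = 0: square 37^2 = 1369 ≡ 5 (mod 44).
  bit 3 = 0: square 5^2 = 25 (mod 44).
  bit 4 = 1: square 25^2 = 625 ≡ 9; bit is 1, so multiply 9·37 = 333 ≡ 25 (mod 44).
Final value: 37^9 ≡ 25 (mod 44).

Final answer: 25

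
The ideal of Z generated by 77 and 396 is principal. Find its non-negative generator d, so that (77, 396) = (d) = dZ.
In the PID Z, (a, b) is generated by gcd(a, b). Compute gcd(396, 77) with the extended Euclidean algorithm, tracking rows (r, s, t) with s·396 + t·77 = r:
  row A: (396, 1, 0)   [1·396 + 0·77 = 396]
  row B: (77, 0, 1)   [0·396 + 1·77 = 77]
  396 = 5·77 + 11   → row C = row A − 5·row B = (11, 1, −5)   [check: 1·396 − 5·77 = 11]
  77 = 7·11 + 0   → remainder 0, stop. gcd = 11 (last nonzero row C).
So gcd(77, 396) = 11, with Bézout identity 1·396 − 5·77 = 11. Containment (⊇): the Bézout identity exhibits 11 as an element of (77, 396), giving (11) ⊆ (77, 396). Containment (⊆): since 11 | 77 and 11 | 396 (77 = 11·7, 396 = 11·36), every Z-linear combination of 77 and 396 is divisible by 11, so (77, 396) ⊆ (11). Therefore (77, 396) = (11), d = 11.

Final answer: (77, 396) = (11); d = 11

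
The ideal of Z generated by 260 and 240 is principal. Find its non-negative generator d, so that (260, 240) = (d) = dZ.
In the PID Z, (a, b) is generated by gcd(a, b). Compute gcd(260, 240) with the extended Euclidean algorithm, tracking rows (r, s, t) with s·260 + t·240 = r:
  row A: (260, 1, 0)   [1·260 + 0·240 = 260]
  row B: (240, 0, 1)   [0·260 + 1·240 = 240]
  260 = 1·240 + 20   → row C = row A − 1·row B = (20, 1, −1)   [check: 1·260 − 1·240 = 20]
  240 = 12·20 + 0   → remainder 0, stop. gcd = 20 (last nonzero row C).
So gcd(260, 240) = 20, with Bézout identity 1·260 − 1·240 = 20. Containment (⊇): the Bézout identity exhibits 20 as an element of (260, 240), giving (20) ⊆ (260, 240). Containment (⊆): since 20 | 260 and 20 | 240 (260 = 20·13, 240 = 20·12), every Z-linear combination of 260 and 240 is divisible by 20, so (260, 240) ⊆ (20). Therefore (260, 240) = (20), d = 20.

Final answer: (260, 240) = (20); d = 20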